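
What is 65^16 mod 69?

65^1 ≡ 65 (mod 69)
65^2 ≡ 65^2 = 4225 ≡ 16 (mod 69)
65^4 ≡ 16^2 = 256 ≡ 49 (mod 69)
65^8 ≡ 49^2 = 2401 ≡ 55 (mod 69)
65^16 ≡ 55^2 = 3025 ≡ 58 (mod 69)
So 65^16 ≡ 58 (mod 69).

58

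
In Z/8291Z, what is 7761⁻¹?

By the extended Euclidean algorithm:
8291 = 1*7761 + 530
7761 = 14*530 + 341
530 = 1*341 + 189
341 = 1*189 + 152
189 = 1*152 + 37
152 = 4*37 + 4
37 = 9*4 + 1
4 = 4*1 + 0
gcd(7761, 8291) = 1, so the inverse exists.
Back-substitute for 1:
1 = 1*37 − 9*4
  = −9*152 + 37*37
  = 37*189 − 46*152
  = −46*341 + 83*189
  = 83*530 − 129*341
  = −129*7761 + 1889*530
  = 1889*8291 − 2018*7761
So 7761⁻¹ ≡ −2018 ≡ 6273 (mod 8291).

6273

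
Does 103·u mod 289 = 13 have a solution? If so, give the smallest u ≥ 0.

132

gcd(103, 289) = 1, so a unique solution mod 289 exists.
103⁻¹ ≡ 188 (mod 289).
u ≡ 188·13 ≡ 132 (mod 289).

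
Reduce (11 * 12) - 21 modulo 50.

11 * 12 = 132 ≡ 32 (mod 50)
32 - 21 = 11

11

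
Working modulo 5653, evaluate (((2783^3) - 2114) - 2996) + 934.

(2783)^3 ≡ 4602 (mod 5653)
4602 - 2114 = 2488
2488 - 2996 = -508 ≡ 5145 (mod 5653)
5145 + 934 = 6079 ≡ 426 (mod 5653)

426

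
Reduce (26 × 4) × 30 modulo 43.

24

26 × 4 = 104 ≡ 18 (mod 43)
18 × 30 = 540 ≡ 24 (mod 43)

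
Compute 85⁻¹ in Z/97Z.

97 = 1·85 + 12
85 = 7·12 + 1
12 = 12·1 + 0
gcd(85, 97) = 1, so the inverse exists.
Back-substitute for 1:
1 = 1·85 − 7·12
  = −7·97 + 8·85
So 85⁻¹ ≡ 8 (mod 97).

8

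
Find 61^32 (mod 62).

Compute successive squares:
61^1 ≡ 61 (mod 62)
61^2 ≡ 61^2 = 3721 ≡ 1 (mod 62)
61^4 ≡ 1^2 = 1 (mod 62)
61^8 ≡ 1^2 = 1 (mod 62)
61^16 ≡ 1^2 = 1 (mod 62)
61^32 ≡ 1^2 = 1 (mod 62)
So 61^32 ≡ 1 (mod 62).

1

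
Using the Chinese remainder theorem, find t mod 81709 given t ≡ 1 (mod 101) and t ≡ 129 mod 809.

101⁻¹ mod 809: 101·801 ≡ 1 (mod 809), so 101⁻¹ ≡ 801.
t = 1 + 101·((129 − 1)·801 mod 809) = 1 + 101·594 = 59995.

59995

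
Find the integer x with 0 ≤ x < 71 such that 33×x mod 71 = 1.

By the extended Euclidean algorithm:
71 = 2×33 + 5
33 = 6×5 + 3
5 = 1×3 + 2
3 = 1×2 + 1
2 = 2×1 + 0
gcd(33, 71) = 1, so the inverse exists.
Back-substitute for 1:
1 = 1×3 − 1×2
  = −1×5 + 2×3
  = 2×33 − 13×5
  = −13×71 + 28×33
So 33⁻¹ ≡ 28 (mod 71).

28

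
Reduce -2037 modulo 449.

-2037 = -5*449 + 208, so -2037 ≡ 208 (mod 449).

208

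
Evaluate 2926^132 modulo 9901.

1

By square-and-multiply:
132 in binary is 10000100, i.e. 132 = 128 + 4.
2926^1 ≡ 2926 (mod 9901)
2926^2 ≡ 2926^2 = 8561476 ≡ 7012 (mod 9901)
2926^4 ≡ 7012^2 = 49168144 ≡ 9679 (mod 9901)
2926^8 ≡ 9679^2 = 93683041 ≡ 9680 (mod 9901)
2926^16 ≡ 9680^2 = 93702400 ≡ 9237 (mod 9901)
2926^32 ≡ 9237^2 = 85322169 ≡ 5252 (mod 9901)
2926^64 ≡ 5252^2 = 27583504 ≡ 9219 (mod 9901)
2926^128 ≡ 9219^2 = 84989961 ≡ 9678 (mod 9901)
2926^132 = 2926^128 * 2926^4 ≡ 9678 * 9679 (mod 9901).
9678 * 9679 = 93673362 ≡ 1 (mod 9901).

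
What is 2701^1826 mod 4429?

By square-and-multiply:
1826 in binary is 11100100010, i.e. 1826 = 1024 + 512 + 256 + 32 + 2.
2701^1 ≡ 2701 (mod 4429)
2701^2 ≡ 2701^2 = 7295401 ≡ 838 (mod 4429)
2701^4 ≡ 838^2 = 702244 ≡ 2462 (mod 4429)
2701^8 ≡ 2462^2 = 6061444 ≡ 2572 (mod 4429)
2701^16 ≡ 2572^2 = 6615184 ≡ 2687 (mod 4429)
2701^32 ≡ 2687^2 = 7219969 ≡ 699 (mod 4429)
2701^64 ≡ 699^2 = 488601 ≡ 1411 (mod 4429)
2701^128 ≡ 1411^2 = 1990921 ≡ 2300 (mod 4429)
2701^256 ≡ 2300^2 = 5290000 ≡ 1774 (mod 4429)
2701^512 ≡ 1774^2 = 3147076 ≡ 2486 (mod 4429)
2701^1024 ≡ 2486^2 = 6180196 ≡ 1741 (mod 4429)
2701^1826 = 2701^1024 · 2701^512 · 2701^256 · 2701^32 · 2701^2 ≡ 1741 · 2486 · 1774 · 699 · 838 (mod 4429).
Accumulate the product:
1741 · 2486 = 4328126 ≡ 993
993 · 1774 = 1761582 ≡ 3269
3269 · 699 = 2285031 ≡ 4096
4096 · 838 = 3432448 ≡ 4402

4402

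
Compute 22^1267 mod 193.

120

Compute successive squares:
1267 in binary is 10011110011, i.e. 1267 = 1024 + 128 + 64 + 32 + 16 + 2 + 1.
22^1 ≡ 22 (mod 193)
22^2 ≡ 22^2 = 484 ≡ 98 (mod 193)
22^4 ≡ 98^2 = 9604 ≡ 147 (mod 193)
22^8 ≡ 147^2 = 21609 ≡ 186 (mod 193)
22^16 ≡ 186^2 = 34596 ≡ 49 (mod 193)
22^32 ≡ 49^2 = 2401 ≡ 85 (mod 193)
22^64 ≡ 85^2 = 7225 ≡ 84 (mod 193)
22^128 ≡ 84^2 = 7056 ≡ 108 (mod 193)
22^256 ≡ 108^2 = 11664 ≡ 84 (mod 193)
22^512 ≡ 84^2 = 7056 ≡ 108 (mod 193)
22^1024 ≡ 108^2 = 11664 ≡ 84 (mod 193)
22^1267 = 22^1024 × 22^128 × 22^64 × 22^32 × 22^16 × 22^2 × 22^1 ≡ 84 × 108 × 84 × 85 × 49 × 98 × 22 (mod 193).
Accumulate the product:
84 × 108 = 9072 ≡ 1
1 × 84 = 84
84 × 85 = 7140 ≡ 192
192 × 49 = 9408 ≡ 144
144 × 98 = 14112 ≡ 23
23 × 22 = 506 ≡ 120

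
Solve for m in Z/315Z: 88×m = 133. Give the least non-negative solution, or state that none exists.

gcd(88, 315) = 1, so a unique solution mod 315 exists.
88⁻¹ ≡ 247 (mod 315).
m ≡ 247×133 ≡ 91 (mod 315).

91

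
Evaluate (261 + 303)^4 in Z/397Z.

273

261 + 303 = 564 ≡ 167 (mod 397)
(167)^4 ≡ 273 (mod 397)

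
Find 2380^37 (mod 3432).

1600

Compute successive squares:
37 in binary is 100101, i.e. 37 = 32 + 4 + 1.
2380^1 ≡ 2380 (mod 3432)
2380^2 ≡ 2380^2 = 5664400 ≡ 1600 (mod 3432)
2380^4 ≡ 1600^2 = 2560000 ≡ 3160 (mod 3432)
2380^8 ≡ 3160^2 = 9985600 ≡ 1912 (mod 3432)
2380^16 ≡ 1912^2 = 3655744 ≡ 664 (mod 3432)
2380^32 ≡ 664^2 = 440896 ≡ 1600 (mod 3432)
2380^37 = 2380^32 * 2380^4 * 2380^1 ≡ 1600 * 3160 * 2380 (mod 3432).
Accumulate the product:
1600 * 3160 = 5056000 ≡ 664
664 * 2380 = 1580320 ≡ 1600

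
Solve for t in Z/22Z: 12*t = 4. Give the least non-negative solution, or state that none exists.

gcd(12, 22) = 2, and 2 | 4, so solutions exist.
Divide through by 2: 6*t ≡ 2 mod 11.
6⁻¹ ≡ 2 (mod 11).
t ≡ 2*2 ≡ 4 (mod 11).
The smallest non-negative solution is t = 4.

4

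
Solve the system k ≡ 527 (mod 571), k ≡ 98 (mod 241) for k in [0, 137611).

41068

571⁻¹ mod 241: 571*65 ≡ 1 (mod 241), so 571⁻¹ ≡ 65.
k = 527 + 571*((98 − 527)*65 mod 241) = 527 + 571*71 = 41068.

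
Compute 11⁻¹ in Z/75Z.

41

Apply the Euclidean algorithm and back-substitute:
75 = 6×11 + 9
11 = 1×9 + 2
9 = 4×2 + 1
2 = 2×1 + 0
gcd(11, 75) = 1, so the inverse exists.
Bézout: 1 = 5×75 − 34×11.
So 11⁻¹ ≡ −34 ≡ 41 (mod 75).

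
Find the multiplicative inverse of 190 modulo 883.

804

883 = 4*190 + 123
190 = 1*123 + 67
123 = 1*67 + 56
67 = 1*56 + 11
56 = 5*11 + 1
11 = 11*1 + 0
gcd(190, 883) = 1, so the inverse exists.
Back-substitute for 1:
1 = 1*56 − 5*11
  = −5*67 + 6*56
  = 6*123 − 11*67
  = −11*190 + 17*123
  = 17*883 − 79*190
So 190⁻¹ ≡ −79 ≡ 804 (mod 883).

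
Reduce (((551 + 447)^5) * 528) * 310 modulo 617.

551 + 447 = 998 ≡ 381 (mod 617)
(381)^5 ≡ 581 (mod 617)
581 * 528 = 306768 ≡ 119 (mod 617)
119 * 310 = 36890 ≡ 487 (mod 617)

487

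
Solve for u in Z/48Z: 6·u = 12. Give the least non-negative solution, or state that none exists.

2

gcd(6, 48) = 6, and 6 | 12, so solutions exist.
Divide through by 6: 1·u = 2 (mod 8).
1⁻¹ ≡ 1 (mod 8).
u ≡ 1·2 ≡ 2 (mod 8).
The smallest non-negative solution is u = 2.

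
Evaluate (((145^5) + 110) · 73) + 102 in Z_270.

177

(145)^5 ≡ 235 (mod 270)
235 + 110 = 345 ≡ 75 (mod 270)
75 · 73 = 5475 ≡ 75 (mod 270)
75 + 102 = 177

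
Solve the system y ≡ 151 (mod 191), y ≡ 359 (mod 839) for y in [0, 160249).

79225

191⁻¹ mod 839: 191×123 ≡ 1 (mod 839), so 191⁻¹ ≡ 123.
y = 151 + 191×((359 − 151)×123 mod 839) = 151 + 191×414 = 79225.
Check: 79225 mod 191 = 151, 79225 mod 839 = 359. ✓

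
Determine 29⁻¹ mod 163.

45

Run the extended Euclidean algorithm:
163 = 5·29 + 18
29 = 1·18 + 11
18 = 1·11 + 7
11 = 1·7 + 4
7 = 1·4 + 3
4 = 1·3 + 1
3 = 3·1 + 0
gcd(29, 163) = 1, so the inverse exists.
Bézout: 1 = −8·163 + 45·29.
So 29⁻¹ ≡ 45 (mod 163).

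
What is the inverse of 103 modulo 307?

307 = 2·103 + 101
103 = 1·101 + 2
101 = 50·2 + 1
2 = 2·1 + 0
gcd(103, 307) = 1, so the inverse exists.
Bézout: 1 = 51·307 − 152·103.
So 103⁻¹ ≡ −152 ≡ 155 (mod 307).

155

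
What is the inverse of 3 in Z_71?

24

By the extended Euclidean algorithm:
71 = 23*3 + 2
3 = 1*2 + 1
2 = 2*1 + 0
gcd(3, 71) = 1, so the inverse exists.
Back-substitute for 1:
1 = 1*3 − 1*2
  = −1*71 + 24*3
So 3⁻¹ ≡ 24 (mod 71).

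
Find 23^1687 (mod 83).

77

By square-and-multiply:
1687 in binary is 11010010111, i.e. 1687 = 1024 + 512 + 128 + 16 + 4 + 2 + 1.
23^1 ≡ 23 (mod 83)
23^2 ≡ 23^2 = 529 ≡ 31 (mod 83)
23^4 ≡ 31^2 = 961 ≡ 48 (mod 83)
23^8 ≡ 48^2 = 2304 ≡ 63 (mod 83)
23^16 ≡ 63^2 = 3969 ≡ 68 (mod 83)
23^32 ≡ 68^2 = 4624 ≡ 59 (mod 83)
23^64 ≡ 59^2 = 3481 ≡ 78 (mod 83)
23^128 ≡ 78^2 = 6084 ≡ 25 (mod 83)
23^256 ≡ 25^2 = 625 ≡ 44 (mod 83)
23^512 ≡ 44^2 = 1936 ≡ 27 (mod 83)
23^1024 ≡ 27^2 = 729 ≡ 65 (mod 83)
23^1687 = 23^1024 · 23^512 · 23^128 · 23^16 · 23^4 · 23^2 · 23^1 ≡ 65 · 27 · 25 · 68 · 48 · 31 · 23 (mod 83).
Accumulate the product:
65 · 27 = 1755 ≡ 12
12 · 25 = 300 ≡ 51
51 · 68 = 3468 ≡ 65
65 · 48 = 3120 ≡ 49
49 · 31 = 1519 ≡ 25
25 · 23 = 575 ≡ 77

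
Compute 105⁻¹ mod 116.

By the extended Euclidean algorithm:
116 = 1*105 + 11
105 = 9*11 + 6
11 = 1*6 + 5
6 = 1*5 + 1
5 = 5*1 + 0
gcd(105, 116) = 1, so the inverse exists.
Back-substitute for 1:
1 = 1*6 − 1*5
  = −1*11 + 2*6
  = 2*105 − 19*11
  = −19*116 + 21*105
So 105⁻¹ ≡ 21 (mod 116).

21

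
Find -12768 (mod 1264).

1136

-12768 = -11*1264 + 1136, so -12768 ≡ 1136 (mod 1264).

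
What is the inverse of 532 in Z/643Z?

By the extended Euclidean algorithm:
643 = 1×532 + 111
532 = 4×111 + 88
111 = 1×88 + 23
88 = 3×23 + 19
23 = 1×19 + 4
19 = 4×4 + 3
4 = 1×3 + 1
3 = 3×1 + 0
gcd(532, 643) = 1, so the inverse exists.
Bézout: 1 = 139×643 − 168×532.
So 532⁻¹ ≡ −168 ≡ 475 (mod 643).

475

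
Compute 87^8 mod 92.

85

Using repeated squaring:
87^1 ≡ 87 (mod 92)
87^2 ≡ 87^2 = 7569 ≡ 25 (mod 92)
87^4 ≡ 25^2 = 625 ≡ 73 (mod 92)
87^8 ≡ 73^2 = 5329 ≡ 85 (mod 92)
So 87^8 ≡ 85 (mod 92).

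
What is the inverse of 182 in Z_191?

By the extended Euclidean algorithm:
191 = 1*182 + 9
182 = 20*9 + 2
9 = 4*2 + 1
2 = 2*1 + 0
gcd(182, 191) = 1, so the inverse exists.
Back-substitute for 1:
1 = 1*9 − 4*2
  = −4*182 + 81*9
  = 81*191 − 85*182
So 182⁻¹ ≡ −85 ≡ 106 (mod 191).

106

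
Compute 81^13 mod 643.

By square-and-multiply:
13 in binary is 1101, i.e. 13 = 8 + 4 + 1.
81^1 ≡ 81 (mod 643)
81^2 ≡ 81^2 = 6561 ≡ 131 (mod 643)
81^4 ≡ 131^2 = 17161 ≡ 443 (mod 643)
81^8 ≡ 443^2 = 196249 ≡ 134 (mod 643)
81^13 = 81^8 × 81^4 × 81^1 ≡ 134 × 443 × 81 (mod 643).
Accumulate the product:
134 × 443 = 59362 ≡ 206
206 × 81 = 16686 ≡ 611

611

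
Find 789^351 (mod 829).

351 in binary is 101011111, i.e. 351 = 256 + 64 + 16 + 8 + 4 + 2 + 1.
789^1 ≡ 789 (mod 829)
789^2 ≡ 789^2 = 622521 ≡ 771 (mod 829)
789^4 ≡ 771^2 = 594441 ≡ 48 (mod 829)
789^8 ≡ 48^2 = 2304 ≡ 646 (mod 829)
789^16 ≡ 646^2 = 417316 ≡ 329 (mod 829)
789^32 ≡ 329^2 = 108241 ≡ 471 (mod 829)
789^64 ≡ 471^2 = 221841 ≡ 498 (mod 829)
789^128 ≡ 498^2 = 248004 ≡ 133 (mod 829)
789^256 ≡ 133^2 = 17689 ≡ 280 (mod 829)
789^351 = 789^256 * 789^64 * 789^16 * 789^8 * 789^4 * 789^2 * 789^1 ≡ 280 * 498 * 329 * 646 * 48 * 771 * 789 (mod 829).
Accumulate the product:
280 * 498 = 139440 ≡ 168
168 * 329 = 55272 ≡ 558
558 * 646 = 360468 ≡ 682
682 * 48 = 32736 ≡ 405
405 * 771 = 312255 ≡ 551
551 * 789 = 434739 ≡ 343

343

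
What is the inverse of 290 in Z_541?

541 = 1*290 + 251
290 = 1*251 + 39
251 = 6*39 + 17
39 = 2*17 + 5
17 = 3*5 + 2
5 = 2*2 + 1
2 = 2*1 + 0
gcd(290, 541) = 1, so the inverse exists.
Bézout: 1 = −119*541 + 222*290.
So 290⁻¹ ≡ 222 (mod 541).

222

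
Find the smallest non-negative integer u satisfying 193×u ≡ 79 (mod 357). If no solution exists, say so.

67

gcd(193, 357) = 1, so a unique solution mod 357 exists.
193⁻¹ ≡ 37 (mod 357).
u ≡ 37×79 ≡ 67 (mod 357).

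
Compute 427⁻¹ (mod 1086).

763

1086 = 2*427 + 232
427 = 1*232 + 195
232 = 1*195 + 37
195 = 5*37 + 10
37 = 3*10 + 7
10 = 1*7 + 3
7 = 2*3 + 1
3 = 3*1 + 0
gcd(427, 1086) = 1, so the inverse exists.
Back-substitute for 1:
1 = 1*7 − 2*3
  = −2*10 + 3*7
  = 3*37 − 11*10
  = −11*195 + 58*37
  = 58*232 − 69*195
  = −69*427 + 127*232
  = 127*1086 − 323*427
So 427⁻¹ ≡ −323 ≡ 763 (mod 1086).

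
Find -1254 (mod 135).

-1254 = -10×135 + 96, so -1254 ≡ 96 (mod 135).

96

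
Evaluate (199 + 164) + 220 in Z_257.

69

199 + 164 = 363 ≡ 106 (mod 257)
106 + 220 = 326 ≡ 69 (mod 257)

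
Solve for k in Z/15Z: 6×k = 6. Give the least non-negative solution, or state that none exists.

1

gcd(6, 15) = 3, and 3 | 6, so solutions exist.
Divide through by 3: 2×k = 2 (mod 5).
2⁻¹ ≡ 3 (mod 5).
k ≡ 3×2 ≡ 1 (mod 5).
The smallest non-negative solution is k = 1.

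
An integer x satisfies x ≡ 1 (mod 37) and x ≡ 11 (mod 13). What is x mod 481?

297

37⁻¹ mod 13: 37·6 ≡ 1 (mod 13), so 37⁻¹ ≡ 6.
x = 1 + 37·((11 − 1)·6 mod 13) = 1 + 37·8 = 297.
Check: 297 mod 37 = 1, 297 mod 13 = 11. ✓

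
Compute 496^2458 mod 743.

Compute successive squares:
2458 in binary is 100110011010, i.e. 2458 = 2048 + 256 + 128 + 16 + 8 + 2.
496^1 ≡ 496 (mod 743)
496^2 ≡ 496^2 = 246016 ≡ 83 (mod 743)
496^4 ≡ 83^2 = 6889 ≡ 202 (mod 743)
496^8 ≡ 202^2 = 40804 ≡ 682 (mod 743)
496^16 ≡ 682^2 = 465124 ≡ 6 (mod 743)
496^32 ≡ 6^2 = 36 (mod 743)
496^64 ≡ 36^2 = 1296 ≡ 553 (mod 743)
496^128 ≡ 553^2 = 305809 ≡ 436 (mod 743)
496^256 ≡ 436^2 = 190096 ≡ 631 (mod 743)
496^512 ≡ 631^2 = 398161 ≡ 656 (mod 743)
496^1024 ≡ 656^2 = 430336 ≡ 139 (mod 743)
496^2048 ≡ 139^2 = 19321 ≡ 3 (mod 743)
496^2458 = 496^2048 × 496^256 × 496^128 × 496^16 × 496^8 × 496^2 ≡ 3 × 631 × 436 × 6 × 682 × 83 (mod 743).
Accumulate the product:
3 × 631 = 1893 ≡ 407
407 × 436 = 177452 ≡ 618
618 × 6 = 3708 ≡ 736
736 × 682 = 501952 ≡ 427
427 × 83 = 35441 ≡ 520

520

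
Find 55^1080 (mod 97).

1080 in binary is 10000111000, i.e. 1080 = 1024 + 32 + 16 + 8.
55^1 ≡ 55 (mod 97)
55^2 ≡ 55^2 = 3025 ≡ 18 (mod 97)
55^4 ≡ 18^2 = 324 ≡ 33 (mod 97)
55^8 ≡ 33^2 = 1089 ≡ 22 (mod 97)
55^16 ≡ 22^2 = 484 ≡ 96 (mod 97)
55^32 ≡ 96^2 = 9216 ≡ 1 (mod 97)
55^64 ≡ 1^2 = 1 (mod 97)
55^128 ≡ 1^2 = 1 (mod 97)
55^256 ≡ 1^2 = 1 (mod 97)
55^512 ≡ 1^2 = 1 (mod 97)
55^1024 ≡ 1^2 = 1 (mod 97)
55^1080 = 55^1024 × 55^32 × 55^16 × 55^8 ≡ 1 × 1 × 96 × 22 (mod 97).
Accumulate the product:
1 × 1 = 1
1 × 96 = 96
96 × 22 = 2112 ≡ 75

75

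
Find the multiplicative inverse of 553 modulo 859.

859 = 1·553 + 306
553 = 1·306 + 247
306 = 1·247 + 59
247 = 4·59 + 11
59 = 5·11 + 4
11 = 2·4 + 3
4 = 1·3 + 1
3 = 3·1 + 0
gcd(553, 859) = 1, so the inverse exists.
Bézout: 1 = 150·859 − 233·553.
So 553⁻¹ ≡ −233 ≡ 626 (mod 859).

626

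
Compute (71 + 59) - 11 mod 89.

71 + 59 = 130 ≡ 41 (mod 89)
41 - 11 = 30

30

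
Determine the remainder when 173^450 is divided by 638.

1

173^1 ≡ 173 (mod 638)
173^2 ≡ 173^2 = 29929 ≡ 581 (mod 638)
173^4 ≡ 581^2 = 337561 ≡ 59 (mod 638)
173^8 ≡ 59^2 = 3481 ≡ 291 (mod 638)
173^16 ≡ 291^2 = 84681 ≡ 465 (mod 638)
173^32 ≡ 465^2 = 216225 ≡ 581 (mod 638)
173^64 ≡ 581^2 = 337561 ≡ 59 (mod 638)
173^128 ≡ 59^2 = 3481 ≡ 291 (mod 638)
173^256 ≡ 291^2 = 84681 ≡ 465 (mod 638)
173^450 = 173^256 × 173^128 × 173^64 × 173^2 ≡ 465 × 291 × 59 × 581 (mod 638).
Accumulate the product:
465 × 291 = 135315 ≡ 59
59 × 59 = 3481 ≡ 291
291 × 581 = 169071 ≡ 1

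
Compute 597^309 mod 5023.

By square-and-multiply:
309 in binary is 100110101, i.e. 309 = 256 + 32 + 16 + 4 + 1.
597^1 ≡ 597 (mod 5023)
597^2 ≡ 597^2 = 356409 ≡ 4799 (mod 5023)
597^4 ≡ 4799^2 = 23030401 ≡ 4969 (mod 5023)
597^8 ≡ 4969^2 = 24690961 ≡ 2916 (mod 5023)
597^16 ≡ 2916^2 = 8503056 ≡ 4140 (mod 5023)
597^32 ≡ 4140^2 = 17139600 ≡ 1124 (mod 5023)
597^64 ≡ 1124^2 = 1263376 ≡ 2603 (mod 5023)
597^128 ≡ 2603^2 = 6775609 ≡ 4605 (mod 5023)
597^256 ≡ 4605^2 = 21206025 ≡ 3942 (mod 5023)
597^309 = 597^256 * 597^32 * 597^16 * 597^4 * 597^1 ≡ 3942 * 1124 * 4140 * 4969 * 597 (mod 5023).
Accumulate the product:
3942 * 1124 = 4430808 ≡ 522
522 * 4140 = 2161080 ≡ 1190
1190 * 4969 = 5913110 ≡ 1039
1039 * 597 = 620283 ≡ 2454

2454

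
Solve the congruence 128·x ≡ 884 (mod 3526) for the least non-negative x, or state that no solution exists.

62

gcd(128, 3526) = 2, and 2 | 884, so solutions exist.
Divide through by 2: 64·x ≡ 442 (mod 1763).
64⁻¹ ≡ 1460 (mod 1763).
x ≡ 1460·442 ≡ 62 (mod 1763).
The smallest non-negative solution is x = 62.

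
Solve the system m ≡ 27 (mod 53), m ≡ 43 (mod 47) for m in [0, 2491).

53⁻¹ mod 47: 53*8 ≡ 1 (mod 47), so 53⁻¹ ≡ 8.
m = 27 + 53*((43 − 27)*8 mod 47) = 27 + 53*34 = 1829.

1829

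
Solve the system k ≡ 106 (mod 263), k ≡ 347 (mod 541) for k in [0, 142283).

10626

263⁻¹ mod 541: 263×72 ≡ 1 (mod 541), so 263⁻¹ ≡ 72.
k = 106 + 263×((347 − 106)×72 mod 541) = 106 + 263×40 = 10626.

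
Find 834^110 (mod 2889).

By square-and-multiply:
110 in binary is 1101110, i.e. 110 = 64 + 32 + 8 + 4 + 2.
834^1 ≡ 834 (mod 2889)
834^2 ≡ 834^2 = 695556 ≡ 2196 (mod 2889)
834^4 ≡ 2196^2 = 4822416 ≡ 675 (mod 2889)
834^8 ≡ 675^2 = 455625 ≡ 2052 (mod 2889)
834^16 ≡ 2052^2 = 4210704 ≡ 1431 (mod 2889)
834^32 ≡ 1431^2 = 2047761 ≡ 2349 (mod 2889)
834^64 ≡ 2349^2 = 5517801 ≡ 2700 (mod 2889)
834^110 = 834^64 · 834^32 · 834^8 · 834^4 · 834^2 ≡ 2700 · 2349 · 2052 · 675 · 2196 (mod 2889).
Accumulate the product:
2700 · 2349 = 6342300 ≡ 945
945 · 2052 = 1939140 ≡ 621
621 · 675 = 419175 ≡ 270
270 · 2196 = 592920 ≡ 675

675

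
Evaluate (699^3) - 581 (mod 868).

(699)^3 ≡ 139 (mod 868)
139 - 581 = -442 ≡ 426 (mod 868)

426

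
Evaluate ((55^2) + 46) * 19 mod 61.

33

(55)^2 ≡ 36 (mod 61)
36 + 46 = 82 ≡ 21 (mod 61)
21 * 19 = 399 ≡ 33 (mod 61)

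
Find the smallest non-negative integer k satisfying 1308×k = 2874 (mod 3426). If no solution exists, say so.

gcd(1308, 3426) = 6, and 6 | 2874, so solutions exist.
Divide through by 6: 218×k ≡ 479 mod 571.
218⁻¹ ≡ 516 (mod 571).
k ≡ 516×479 ≡ 492 (mod 571).
The smallest non-negative solution is k = 492.

492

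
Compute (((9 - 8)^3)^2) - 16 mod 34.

19

9 - 8 = 1
(1)^3 ≡ 1 (mod 34)
(1)^2 ≡ 1 (mod 34)
1 - 16 = -15 ≡ 19 (mod 34)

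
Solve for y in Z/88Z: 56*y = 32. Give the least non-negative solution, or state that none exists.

gcd(56, 88) = 8, and 8 | 32, so solutions exist.
Divide through by 8: 7*y = 4 (mod 11).
7⁻¹ ≡ 8 (mod 11).
y ≡ 8*4 ≡ 10 (mod 11).
The smallest non-negative solution is y = 10.

10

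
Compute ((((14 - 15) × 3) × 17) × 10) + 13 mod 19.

14 - 15 = -1 ≡ 18 (mod 19)
18 × 3 = 54 ≡ 16 (mod 19)
16 × 17 = 272 ≡ 6 (mod 19)
6 × 10 = 60 ≡ 3 (mod 19)
3 + 13 = 16

16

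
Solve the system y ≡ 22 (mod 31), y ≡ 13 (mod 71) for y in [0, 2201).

84

31⁻¹ mod 71: 31×55 ≡ 1 (mod 71), so 31⁻¹ ≡ 55.
y = 22 + 31×((13 − 22)×55 mod 71) = 22 + 31×2 = 84.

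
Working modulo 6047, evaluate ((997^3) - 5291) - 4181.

(997)^3 ≡ 2284 (mod 6047)
2284 - 5291 = -3007 ≡ 3040 (mod 6047)
3040 - 4181 = -1141 ≡ 4906 (mod 6047)

4906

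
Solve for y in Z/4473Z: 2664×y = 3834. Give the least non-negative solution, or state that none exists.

gcd(2664, 4473) = 9, and 9 | 3834, so solutions exist.
Divide through by 9: 296×y mod 497 = 426.
296⁻¹ ≡ 361 (mod 497).
y ≡ 361×426 ≡ 213 (mod 497).
The smallest non-negative solution is y = 213.

213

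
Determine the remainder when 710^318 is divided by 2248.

Using repeated squaring:
710^1 ≡ 710 (mod 2248)
710^2 ≡ 710^2 = 504100 ≡ 548 (mod 2248)
710^4 ≡ 548^2 = 300304 ≡ 1320 (mod 2248)
710^8 ≡ 1320^2 = 1742400 ≡ 200 (mod 2248)
710^16 ≡ 200^2 = 40000 ≡ 1784 (mod 2248)
710^32 ≡ 1784^2 = 3182656 ≡ 1736 (mod 2248)
710^64 ≡ 1736^2 = 3013696 ≡ 1376 (mod 2248)
710^128 ≡ 1376^2 = 1893376 ≡ 560 (mod 2248)
710^256 ≡ 560^2 = 313600 ≡ 1128 (mod 2248)
710^318 = 710^256 × 710^32 × 710^16 × 710^8 × 710^4 × 710^2 ≡ 1128 × 1736 × 1784 × 200 × 1320 × 548 (mod 2248).
Accumulate the product:
1128 × 1736 = 1958208 ≡ 200
200 × 1784 = 356800 ≡ 1616
1616 × 200 = 323200 ≡ 1736
1736 × 1320 = 2291520 ≡ 808
808 × 548 = 442784 ≡ 2176

2176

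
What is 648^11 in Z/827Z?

622

Using repeated squaring:
11 in binary is 1011, i.e. 11 = 8 + 2 + 1.
648^1 ≡ 648 (mod 827)
648^2 ≡ 648^2 = 419904 ≡ 615 (mod 827)
648^4 ≡ 615^2 = 378225 ≡ 286 (mod 827)
648^8 ≡ 286^2 = 81796 ≡ 750 (mod 827)
648^11 = 648^8 * 648^2 * 648^1 ≡ 750 * 615 * 648 (mod 827).
Accumulate the product:
750 * 615 = 461250 ≡ 611
611 * 648 = 395928 ≡ 622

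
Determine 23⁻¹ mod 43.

15

43 = 1*23 + 20
23 = 1*20 + 3
20 = 6*3 + 2
3 = 1*2 + 1
2 = 2*1 + 0
gcd(23, 43) = 1, so the inverse exists.
Bézout: 1 = −8*43 + 15*23.
So 23⁻¹ ≡ 15 (mod 43).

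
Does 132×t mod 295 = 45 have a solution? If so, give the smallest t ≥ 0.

gcd(132, 295) = 1, so a unique solution mod 295 exists.
132⁻¹ ≡ 38 (mod 295).
t ≡ 38×45 ≡ 235 (mod 295).

235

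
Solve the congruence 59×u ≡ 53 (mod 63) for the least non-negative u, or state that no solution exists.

gcd(59, 63) = 1, so a unique solution mod 63 exists.
59⁻¹ ≡ 47 (mod 63).
u ≡ 47×53 ≡ 34 (mod 63).

34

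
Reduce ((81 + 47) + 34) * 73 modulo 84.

66

81 + 47 = 128 ≡ 44 (mod 84)
44 + 34 = 78
78 * 73 = 5694 ≡ 66 (mod 84)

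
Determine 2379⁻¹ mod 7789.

Apply the Euclidean algorithm and back-substitute:
7789 = 3*2379 + 652
2379 = 3*652 + 423
652 = 1*423 + 229
423 = 1*229 + 194
229 = 1*194 + 35
194 = 5*35 + 19
35 = 1*19 + 16
19 = 1*16 + 3
16 = 5*3 + 1
3 = 3*1 + 0
gcd(2379, 7789) = 1, so the inverse exists.
Back-substitute for 1:
1 = 1*16 − 5*3
  = −5*19 + 6*16
  = 6*35 − 11*19
  = −11*194 + 61*35
  = 61*229 − 72*194
  = −72*423 + 133*229
  = 133*652 − 205*423
  = −205*2379 + 748*652
  = 748*7789 − 2449*2379
So 2379⁻¹ ≡ −2449 ≡ 5340 (mod 7789).

5340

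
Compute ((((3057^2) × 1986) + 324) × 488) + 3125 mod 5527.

5350

(3057)^2 ≡ 4619 (mod 5527)
4619 × 1986 = 9173334 ≡ 4041 (mod 5527)
4041 + 324 = 4365
4365 × 488 = 2130120 ≡ 2225 (mod 5527)
2225 + 3125 = 5350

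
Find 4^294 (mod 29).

By square-and-multiply:
4^1 ≡ 4 (mod 29)
4^2 ≡ 4^2 = 16 (mod 29)
4^4 ≡ 16^2 = 256 ≡ 24 (mod 29)
4^8 ≡ 24^2 = 576 ≡ 25 (mod 29)
4^16 ≡ 25^2 = 625 ≡ 16 (mod 29)
4^32 ≡ 16^2 = 256 ≡ 24 (mod 29)
4^64 ≡ 24^2 = 576 ≡ 25 (mod 29)
4^128 ≡ 25^2 = 625 ≡ 16 (mod 29)
4^256 ≡ 16^2 = 256 ≡ 24 (mod 29)
4^294 = 4^256 * 4^32 * 4^4 * 4^2 ≡ 24 * 24 * 24 * 16 (mod 29).
Accumulate the product:
24 * 24 = 576 ≡ 25
25 * 24 = 600 ≡ 20
20 * 16 = 320 ≡ 1

1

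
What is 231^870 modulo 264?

231^1 ≡ 231 (mod 264)
231^2 ≡ 231^2 = 53361 ≡ 33 (mod 264)
231^4 ≡ 33^2 = 1089 ≡ 33 (mod 264)
231^8 ≡ 33^2 = 1089 ≡ 33 (mod 264)
231^16 ≡ 33^2 = 1089 ≡ 33 (mod 264)
231^32 ≡ 33^2 = 1089 ≡ 33 (mod 264)
231^64 ≡ 33^2 = 1089 ≡ 33 (mod 264)
231^128 ≡ 33^2 = 1089 ≡ 33 (mod 264)
231^256 ≡ 33^2 = 1089 ≡ 33 (mod 264)
231^512 ≡ 33^2 = 1089 ≡ 33 (mod 264)
231^870 = 231^512 · 231^256 · 231^64 · 231^32 · 231^4 · 231^2 ≡ 33 · 33 · 33 · 33 · 33 · 33 (mod 264).
Accumulate the product:
33 · 33 = 1089 ≡ 33
33 · 33 = 1089 ≡ 33
33 · 33 = 1089 ≡ 33
33 · 33 = 1089 ≡ 33
33 · 33 = 1089 ≡ 33

33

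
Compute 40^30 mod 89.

73

40^1 ≡ 40 (mod 89)
40^2 ≡ 40^2 = 1600 ≡ 87 (mod 89)
40^4 ≡ 87^2 = 7569 ≡ 4 (mod 89)
40^8 ≡ 4^2 = 16 (mod 89)
40^16 ≡ 16^2 = 256 ≡ 78 (mod 89)
40^30 = 40^16 × 40^8 × 40^4 × 40^2 ≡ 78 × 16 × 4 × 87 (mod 89).
Accumulate the product:
78 × 16 = 1248 ≡ 2
2 × 4 = 8
8 × 87 = 696 ≡ 73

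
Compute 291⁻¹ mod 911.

911 = 3×291 + 38
291 = 7×38 + 25
38 = 1×25 + 13
25 = 1×13 + 12
13 = 1×12 + 1
12 = 12×1 + 0
gcd(291, 911) = 1, so the inverse exists.
Back-substitute for 1:
1 = 1×13 − 1×12
  = −1×25 + 2×13
  = 2×38 − 3×25
  = −3×291 + 23×38
  = 23×911 − 72×291
So 291⁻¹ ≡ −72 ≡ 839 (mod 911).

839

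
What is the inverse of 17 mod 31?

31 = 1*17 + 14
17 = 1*14 + 3
14 = 4*3 + 2
3 = 1*2 + 1
2 = 2*1 + 0
gcd(17, 31) = 1, so the inverse exists.
Back-substitute for 1:
1 = 1*3 − 1*2
  = −1*14 + 5*3
  = 5*17 − 6*14
  = −6*31 + 11*17
So 17⁻¹ ≡ 11 (mod 31).

11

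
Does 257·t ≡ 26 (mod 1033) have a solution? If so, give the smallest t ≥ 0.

599

gcd(257, 1033) = 1, so a unique solution mod 1033 exists.
257⁻¹ ≡ 619 (mod 1033).
t ≡ 619·26 ≡ 599 (mod 1033).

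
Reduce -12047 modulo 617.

-12047 = -20·617 + 293, so -12047 ≡ 293 (mod 617).

293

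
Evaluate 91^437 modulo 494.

Compute successive squares:
91^1 ≡ 91 (mod 494)
91^2 ≡ 91^2 = 8281 ≡ 377 (mod 494)
91^4 ≡ 377^2 = 142129 ≡ 351 (mod 494)
91^8 ≡ 351^2 = 123201 ≡ 195 (mod 494)
91^16 ≡ 195^2 = 38025 ≡ 481 (mod 494)
91^32 ≡ 481^2 = 231361 ≡ 169 (mod 494)
91^64 ≡ 169^2 = 28561 ≡ 403 (mod 494)
91^128 ≡ 403^2 = 162409 ≡ 377 (mod 494)
91^256 ≡ 377^2 = 142129 ≡ 351 (mod 494)
91^437 = 91^256 × 91^128 × 91^32 × 91^16 × 91^4 × 91^1 ≡ 351 × 377 × 169 × 481 × 351 × 91 (mod 494).
Accumulate the product:
351 × 377 = 132327 ≡ 429
429 × 169 = 72501 ≡ 377
377 × 481 = 181337 ≡ 39
39 × 351 = 13689 ≡ 351
351 × 91 = 31941 ≡ 325

325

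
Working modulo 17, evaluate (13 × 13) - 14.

2

13 × 13 = 169 ≡ 16 (mod 17)
16 - 14 = 2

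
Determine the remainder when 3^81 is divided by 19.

18

Using repeated squaring:
81 in binary is 1010001, i.e. 81 = 64 + 16 + 1.
3^1 ≡ 3 (mod 19)
3^2 ≡ 3^2 = 9 (mod 19)
3^4 ≡ 9^2 = 81 ≡ 5 (mod 19)
3^8 ≡ 5^2 = 25 ≡ 6 (mod 19)
3^16 ≡ 6^2 = 36 ≡ 17 (mod 19)
3^32 ≡ 17^2 = 289 ≡ 4 (mod 19)
3^64 ≡ 4^2 = 16 (mod 19)
3^81 = 3^64 × 3^16 × 3^1 ≡ 16 × 17 × 3 (mod 19).
Accumulate the product:
16 × 17 = 272 ≡ 6
6 × 3 = 18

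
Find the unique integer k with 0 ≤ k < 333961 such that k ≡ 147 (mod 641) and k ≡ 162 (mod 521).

292443

641⁻¹ mod 521: 641·343 ≡ 1 (mod 521), so 641⁻¹ ≡ 343.
k = 147 + 641·((162 − 147)·343 mod 521) = 147 + 641·456 = 292443.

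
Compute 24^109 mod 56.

109 in binary is 1101101, i.e. 109 = 64 + 32 + 8 + 4 + 1.
24^1 ≡ 24 (mod 56)
24^2 ≡ 24^2 = 576 ≡ 16 (mod 56)
24^4 ≡ 16^2 = 256 ≡ 32 (mod 56)
24^8 ≡ 32^2 = 1024 ≡ 16 (mod 56)
24^16 ≡ 16^2 = 256 ≡ 32 (mod 56)
24^32 ≡ 32^2 = 1024 ≡ 16 (mod 56)
24^64 ≡ 16^2 = 256 ≡ 32 (mod 56)
24^109 = 24^64 · 24^32 · 24^8 · 24^4 · 24^1 ≡ 32 · 16 · 16 · 32 · 24 (mod 56).
Accumulate the product:
32 · 16 = 512 ≡ 8
8 · 16 = 128 ≡ 16
16 · 32 = 512 ≡ 8
8 · 24 = 192 ≡ 24

24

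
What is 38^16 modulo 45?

38^1 ≡ 38 (mod 45)
38^2 ≡ 38^2 = 1444 ≡ 4 (mod 45)
38^4 ≡ 4^2 = 16 (mod 45)
38^8 ≡ 16^2 = 256 ≡ 31 (mod 45)
38^16 ≡ 31^2 = 961 ≡ 16 (mod 45)
So 38^16 ≡ 16 (mod 45).

16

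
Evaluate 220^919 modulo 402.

By square-and-multiply:
919 in binary is 1110010111, i.e. 919 = 512 + 256 + 128 + 16 + 4 + 2 + 1.
220^1 ≡ 220 (mod 402)
220^2 ≡ 220^2 = 48400 ≡ 160 (mod 402)
220^4 ≡ 160^2 = 25600 ≡ 274 (mod 402)
220^8 ≡ 274^2 = 75076 ≡ 304 (mod 402)
220^16 ≡ 304^2 = 92416 ≡ 358 (mod 402)
220^32 ≡ 358^2 = 128164 ≡ 328 (mod 402)
220^64 ≡ 328^2 = 107584 ≡ 250 (mod 402)
220^128 ≡ 250^2 = 62500 ≡ 190 (mod 402)
220^256 ≡ 190^2 = 36100 ≡ 322 (mod 402)
220^512 ≡ 322^2 = 103684 ≡ 370 (mod 402)
220^919 = 220^512 * 220^256 * 220^128 * 220^16 * 220^4 * 220^2 * 220^1 ≡ 370 * 322 * 190 * 358 * 274 * 160 * 220 (mod 402).
Accumulate the product:
370 * 322 = 119140 ≡ 148
148 * 190 = 28120 ≡ 382
382 * 358 = 136756 ≡ 76
76 * 274 = 20824 ≡ 322
322 * 160 = 51520 ≡ 64
64 * 220 = 14080 ≡ 10

10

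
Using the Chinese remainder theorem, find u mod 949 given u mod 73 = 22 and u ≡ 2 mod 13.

314

73⁻¹ mod 13: 73*5 ≡ 1 (mod 13), so 73⁻¹ ≡ 5.
u = 22 + 73*((2 − 22)*5 mod 13) = 22 + 73*4 = 314.
Check: 314 mod 73 = 22, 314 mod 13 = 2. ✓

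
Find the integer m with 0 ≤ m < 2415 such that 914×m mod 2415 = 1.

Apply the Euclidean algorithm and back-substitute:
2415 = 2*914 + 587
914 = 1*587 + 327
587 = 1*327 + 260
327 = 1*260 + 67
260 = 3*67 + 59
67 = 1*59 + 8
59 = 7*8 + 3
8 = 2*3 + 2
3 = 1*2 + 1
2 = 2*1 + 0
gcd(914, 2415) = 1, so the inverse exists.
Bézout: 1 = 341*2415 − 901*914.
So 914⁻¹ ≡ −901 ≡ 1514 (mod 2415).

1514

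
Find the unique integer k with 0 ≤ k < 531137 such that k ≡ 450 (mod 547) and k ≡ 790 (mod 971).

25065

547⁻¹ mod 971: 547*300 ≡ 1 (mod 971), so 547⁻¹ ≡ 300.
k = 450 + 547*((790 − 450)*300 mod 971) = 450 + 547*45 = 25065.
Check: 25065 mod 547 = 450, 25065 mod 971 = 790. ✓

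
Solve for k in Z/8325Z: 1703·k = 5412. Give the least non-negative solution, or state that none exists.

gcd(1703, 8325) = 1, so a unique solution mod 8325 exists.
1703⁻¹ ≡ 7142 (mod 8325).
k ≡ 7142·5412 ≡ 7854 (mod 8325).

7854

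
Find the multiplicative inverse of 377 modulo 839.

227

Apply the Euclidean algorithm and back-substitute:
839 = 2·377 + 85
377 = 4·85 + 37
85 = 2·37 + 11
37 = 3·11 + 4
11 = 2·4 + 3
4 = 1·3 + 1
3 = 3·1 + 0
gcd(377, 839) = 1, so the inverse exists.
Back-substitute for 1:
1 = 1·4 − 1·3
  = −1·11 + 3·4
  = 3·37 − 10·11
  = −10·85 + 23·37
  = 23·377 − 102·85
  = −102·839 + 227·377
So 377⁻¹ ≡ 227 (mod 839).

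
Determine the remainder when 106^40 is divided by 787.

40 in binary is 101000, i.e. 40 = 32 + 8.
106^1 ≡ 106 (mod 787)
106^2 ≡ 106^2 = 11236 ≡ 218 (mod 787)
106^4 ≡ 218^2 = 47524 ≡ 304 (mod 787)
106^8 ≡ 304^2 = 92416 ≡ 337 (mod 787)
106^16 ≡ 337^2 = 113569 ≡ 241 (mod 787)
106^32 ≡ 241^2 = 58081 ≡ 630 (mod 787)
106^40 = 106^32 × 106^8 ≡ 630 × 337 (mod 787).
630 × 337 = 212310 ≡ 607 (mod 787).

607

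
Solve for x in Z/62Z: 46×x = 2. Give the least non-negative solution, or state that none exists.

gcd(46, 62) = 2, and 2 | 2, so solutions exist.
Divide through by 2: 23×x ≡ 1 mod 31.
23⁻¹ ≡ 27 (mod 31).
x ≡ 27×1 ≡ 27 (mod 31).
The smallest non-negative solution is x = 27.

27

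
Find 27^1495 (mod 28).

By square-and-multiply:
1495 in binary is 10111010111, i.e. 1495 = 1024 + 256 + 128 + 64 + 16 + 4 + 2 + 1.
27^1 ≡ 27 (mod 28)
27^2 ≡ 27^2 = 729 ≡ 1 (mod 28)
27^4 ≡ 1^2 = 1 (mod 28)
27^8 ≡ 1^2 = 1 (mod 28)
27^16 ≡ 1^2 = 1 (mod 28)
27^32 ≡ 1^2 = 1 (mod 28)
27^64 ≡ 1^2 = 1 (mod 28)
27^128 ≡ 1^2 = 1 (mod 28)
27^256 ≡ 1^2 = 1 (mod 28)
27^512 ≡ 1^2 = 1 (mod 28)
27^1024 ≡ 1^2 = 1 (mod 28)
27^1495 = 27^1024 · 27^256 · 27^128 · 27^64 · 27^16 · 27^4 · 27^2 · 27^1 ≡ 1 · 1 · 1 · 1 · 1 · 1 · 1 · 27 (mod 28).
Accumulate the product:
1 · 1 = 1
1 · 1 = 1
1 · 1 = 1
1 · 1 = 1
1 · 1 = 1
1 · 1 = 1
1 · 27 = 27

27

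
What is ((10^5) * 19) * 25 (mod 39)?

28

(10)^5 ≡ 4 (mod 39)
4 * 19 = 76 ≡ 37 (mod 39)
37 * 25 = 925 ≡ 28 (mod 39)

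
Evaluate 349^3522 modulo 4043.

3522 in binary is 110111000010, i.e. 3522 = 2048 + 1024 + 256 + 128 + 64 + 2.
349^1 ≡ 349 (mod 4043)
349^2 ≡ 349^2 = 121801 ≡ 511 (mod 4043)
349^4 ≡ 511^2 = 261121 ≡ 2369 (mod 4043)
349^8 ≡ 2369^2 = 5612161 ≡ 477 (mod 4043)
349^16 ≡ 477^2 = 227529 ≡ 1121 (mod 4043)
349^32 ≡ 1121^2 = 1256641 ≡ 3311 (mod 4043)
349^64 ≡ 3311^2 = 10962721 ≡ 2148 (mod 4043)
349^128 ≡ 2148^2 = 4613904 ≡ 841 (mod 4043)
349^256 ≡ 841^2 = 707281 ≡ 3799 (mod 4043)
349^512 ≡ 3799^2 = 14432401 ≡ 2934 (mod 4043)
349^1024 ≡ 2934^2 = 8608356 ≡ 809 (mod 4043)
349^2048 ≡ 809^2 = 654481 ≡ 3558 (mod 4043)
349^3522 = 349^2048 * 349^1024 * 349^256 * 349^128 * 349^64 * 349^2 ≡ 3558 * 809 * 3799 * 841 * 2148 * 511 (mod 4043).
Accumulate the product:
3558 * 809 = 2878422 ≡ 3849
3849 * 3799 = 14622351 ≡ 2863
2863 * 841 = 2407783 ≡ 2198
2198 * 2148 = 4721304 ≡ 3123
3123 * 511 = 1595853 ≡ 2911

2911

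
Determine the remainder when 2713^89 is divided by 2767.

1920

89 in binary is 1011001, i.e. 89 = 64 + 16 + 8 + 1.
2713^1 ≡ 2713 (mod 2767)
2713^2 ≡ 2713^2 = 7360369 ≡ 149 (mod 2767)
2713^4 ≡ 149^2 = 22201 ≡ 65 (mod 2767)
2713^8 ≡ 65^2 = 4225 ≡ 1458 (mod 2767)
2713^16 ≡ 1458^2 = 2125764 ≡ 708 (mod 2767)
2713^32 ≡ 708^2 = 501264 ≡ 437 (mod 2767)
2713^64 ≡ 437^2 = 190969 ≡ 46 (mod 2767)
2713^89 = 2713^64 × 2713^16 × 2713^8 × 2713^1 ≡ 46 × 708 × 1458 × 2713 (mod 2767).
Accumulate the product:
46 × 708 = 32568 ≡ 2131
2131 × 1458 = 3106998 ≡ 2424
2424 × 2713 = 6576312 ≡ 1920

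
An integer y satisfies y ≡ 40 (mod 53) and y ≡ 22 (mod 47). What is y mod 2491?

53⁻¹ mod 47: 53·8 ≡ 1 (mod 47), so 53⁻¹ ≡ 8.
y = 40 + 53·((22 − 40)·8 mod 47) = 40 + 53·44 = 2372.

2372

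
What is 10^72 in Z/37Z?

72 in binary is 1001000, i.e. 72 = 64 + 8.
10^1 ≡ 10 (mod 37)
10^2 ≡ 10^2 = 100 ≡ 26 (mod 37)
10^4 ≡ 26^2 = 676 ≡ 10 (mod 37)
10^8 ≡ 10^2 = 100 ≡ 26 (mod 37)
10^16 ≡ 26^2 = 676 ≡ 10 (mod 37)
10^32 ≡ 10^2 = 100 ≡ 26 (mod 37)
10^64 ≡ 26^2 = 676 ≡ 10 (mod 37)
10^72 = 10^64 × 10^8 ≡ 10 × 26 (mod 37).
10 × 26 = 260 ≡ 1 (mod 37).

1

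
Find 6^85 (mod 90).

36

By square-and-multiply:
85 in binary is 1010101, i.e. 85 = 64 + 16 + 4 + 1.
6^1 ≡ 6 (mod 90)
6^2 ≡ 6^2 = 36 (mod 90)
6^4 ≡ 36^2 = 1296 ≡ 36 (mod 90)
6^8 ≡ 36^2 = 1296 ≡ 36 (mod 90)
6^16 ≡ 36^2 = 1296 ≡ 36 (mod 90)
6^32 ≡ 36^2 = 1296 ≡ 36 (mod 90)
6^64 ≡ 36^2 = 1296 ≡ 36 (mod 90)
6^85 = 6^64 × 6^16 × 6^4 × 6^1 ≡ 36 × 36 × 36 × 6 (mod 90).
Accumulate the product:
36 × 36 = 1296 ≡ 36
36 × 36 = 1296 ≡ 36
36 × 6 = 216 ≡ 36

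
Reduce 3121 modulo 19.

5

3121 = 164*19 + 5, so 3121 ≡ 5 (mod 19).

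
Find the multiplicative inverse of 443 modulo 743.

265

743 = 1·443 + 300
443 = 1·300 + 143
300 = 2·143 + 14
143 = 10·14 + 3
14 = 4·3 + 2
3 = 1·2 + 1
2 = 2·1 + 0
gcd(443, 743) = 1, so the inverse exists.
Back-substitute for 1:
1 = 1·3 − 1·2
  = −1·14 + 5·3
  = 5·143 − 51·14
  = −51·300 + 107·143
  = 107·443 − 158·300
  = −158·743 + 265·443
So 443⁻¹ ≡ 265 (mod 743).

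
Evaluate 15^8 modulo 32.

Using repeated squaring:
15^1 ≡ 15 (mod 32)
15^2 ≡ 15^2 = 225 ≡ 1 (mod 32)
15^4 ≡ 1^2 = 1 (mod 32)
15^8 ≡ 1^2 = 1 (mod 32)
So 15^8 ≡ 1 (mod 32).

1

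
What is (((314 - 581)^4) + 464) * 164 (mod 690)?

490

314 - 581 = -267 ≡ 423 (mod 690)
(423)^4 ≡ 351 (mod 690)
351 + 464 = 815 ≡ 125 (mod 690)
125 * 164 = 20500 ≡ 490 (mod 690)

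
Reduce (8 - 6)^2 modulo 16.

8 - 6 = 2
(2)^2 ≡ 4 (mod 16)

4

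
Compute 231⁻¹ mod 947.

41

Run the extended Euclidean algorithm:
947 = 4*231 + 23
231 = 10*23 + 1
23 = 23*1 + 0
gcd(231, 947) = 1, so the inverse exists.
Bézout: 1 = −10*947 + 41*231.
So 231⁻¹ ≡ 41 (mod 947).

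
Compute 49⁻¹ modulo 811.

811 = 16×49 + 27
49 = 1×27 + 22
27 = 1×22 + 5
22 = 4×5 + 2
5 = 2×2 + 1
2 = 2×1 + 0
gcd(49, 811) = 1, so the inverse exists.
Back-substitute for 1:
1 = 1×5 − 2×2
  = −2×22 + 9×5
  = 9×27 − 11×22
  = −11×49 + 20×27
  = 20×811 − 331×49
So 49⁻¹ ≡ −331 ≡ 480 (mod 811).

480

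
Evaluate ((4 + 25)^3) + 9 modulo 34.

4 + 25 = 29
(29)^3 ≡ 11 (mod 34)
11 + 9 = 20

20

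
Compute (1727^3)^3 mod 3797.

(1727)^3 ≡ 3436 (mod 3797)
(3436)^3 ≡ 2746 (mod 3797)

2746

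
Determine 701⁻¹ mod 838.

367

Apply the Euclidean algorithm and back-substitute:
838 = 1·701 + 137
701 = 5·137 + 16
137 = 8·16 + 9
16 = 1·9 + 7
9 = 1·7 + 2
7 = 3·2 + 1
2 = 2·1 + 0
gcd(701, 838) = 1, so the inverse exists.
Back-substitute for 1:
1 = 1·7 − 3·2
  = −3·9 + 4·7
  = 4·16 − 7·9
  = −7·137 + 60·16
  = 60·701 − 307·137
  = −307·838 + 367·701
So 701⁻¹ ≡ 367 (mod 838).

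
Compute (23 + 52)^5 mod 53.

18

23 + 52 = 75 ≡ 22 (mod 53)
(22)^5 ≡ 18 (mod 53)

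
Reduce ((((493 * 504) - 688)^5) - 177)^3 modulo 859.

493 * 504 = 248472 ≡ 221 (mod 859)
221 - 688 = -467 ≡ 392 (mod 859)
(392)^5 ≡ 641 (mod 859)
641 - 177 = 464
(464)^3 ≡ 798 (mod 859)

798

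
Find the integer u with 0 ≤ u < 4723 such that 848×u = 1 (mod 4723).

1721

Apply the Euclidean algorithm and back-substitute:
4723 = 5×848 + 483
848 = 1×483 + 365
483 = 1×365 + 118
365 = 3×118 + 11
118 = 10×11 + 8
11 = 1×8 + 3
8 = 2×3 + 2
3 = 1×2 + 1
2 = 2×1 + 0
gcd(848, 4723) = 1, so the inverse exists.
Back-substitute for 1:
1 = 1×3 − 1×2
  = −1×8 + 3×3
  = 3×11 − 4×8
  = −4×118 + 43×11
  = 43×365 − 133×118
  = −133×483 + 176×365
  = 176×848 − 309×483
  = −309×4723 + 1721×848
So 848⁻¹ ≡ 1721 (mod 4723).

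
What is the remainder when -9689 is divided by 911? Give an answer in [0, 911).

332

-9689 = -11·911 + 332, so -9689 ≡ 332 (mod 911).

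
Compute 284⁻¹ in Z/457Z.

140

457 = 1×284 + 173
284 = 1×173 + 111
173 = 1×111 + 62
111 = 1×62 + 49
62 = 1×49 + 13
49 = 3×13 + 10
13 = 1×10 + 3
10 = 3×3 + 1
3 = 3×1 + 0
gcd(284, 457) = 1, so the inverse exists.
Back-substitute for 1:
1 = 1×10 − 3×3
  = −3×13 + 4×10
  = 4×49 − 15×13
  = −15×62 + 19×49
  = 19×111 − 34×62
  = −34×173 + 53×111
  = 53×284 − 87×173
  = −87×457 + 140×284
So 284⁻¹ ≡ 140 (mod 457).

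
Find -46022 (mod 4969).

-46022 = -10·4969 + 3668, so -46022 ≡ 3668 (mod 4969).

3668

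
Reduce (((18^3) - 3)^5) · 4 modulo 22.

(18)^3 ≡ 2 (mod 22)
2 - 3 = -1 ≡ 21 (mod 22)
(21)^5 ≡ 21 (mod 22)
21 · 4 = 84 ≡ 18 (mod 22)

18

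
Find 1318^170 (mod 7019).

4516

By square-and-multiply:
170 in binary is 10101010, i.e. 170 = 128 + 32 + 8 + 2.
1318^1 ≡ 1318 (mod 7019)
1318^2 ≡ 1318^2 = 1737124 ≡ 3431 (mod 7019)
1318^4 ≡ 3431^2 = 11771761 ≡ 898 (mod 7019)
1318^8 ≡ 898^2 = 806404 ≡ 6238 (mod 7019)
1318^16 ≡ 6238^2 = 38912644 ≡ 6327 (mod 7019)
1318^32 ≡ 6327^2 = 40030929 ≡ 1572 (mod 7019)
1318^64 ≡ 1572^2 = 2471184 ≡ 496 (mod 7019)
1318^128 ≡ 496^2 = 246016 ≡ 351 (mod 7019)
1318^170 = 1318^128 × 1318^32 × 1318^8 × 1318^2 ≡ 351 × 1572 × 6238 × 3431 (mod 7019).
Accumulate the product:
351 × 1572 = 551772 ≡ 4290
4290 × 6238 = 26761020 ≡ 4592
4592 × 3431 = 15755152 ≡ 4516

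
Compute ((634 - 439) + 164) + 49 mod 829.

634 - 439 = 195
195 + 164 = 359
359 + 49 = 408

408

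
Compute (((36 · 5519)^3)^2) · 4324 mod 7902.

36 · 5519 = 198684 ≡ 1134 (mod 7902)
(1134)^3 ≡ 7416 (mod 7902)
(7416)^2 ≡ 7038 (mod 7902)
7038 · 4324 = 30432312 ≡ 1710 (mod 7902)

1710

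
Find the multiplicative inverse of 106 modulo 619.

146

619 = 5*106 + 89
106 = 1*89 + 17
89 = 5*17 + 4
17 = 4*4 + 1
4 = 4*1 + 0
gcd(106, 619) = 1, so the inverse exists.
Bézout: 1 = −25*619 + 146*106.
So 106⁻¹ ≡ 146 (mod 619).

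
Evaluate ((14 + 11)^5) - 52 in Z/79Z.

14 + 11 = 25
(25)^5 ≡ 40 (mod 79)
40 - 52 = -12 ≡ 67 (mod 79)

67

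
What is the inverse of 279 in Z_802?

23

802 = 2×279 + 244
279 = 1×244 + 35
244 = 6×35 + 34
35 = 1×34 + 1
34 = 34×1 + 0
gcd(279, 802) = 1, so the inverse exists.
Back-substitute for 1:
1 = 1×35 − 1×34
  = −1×244 + 7×35
  = 7×279 − 8×244
  = −8×802 + 23×279
So 279⁻¹ ≡ 23 (mod 802).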